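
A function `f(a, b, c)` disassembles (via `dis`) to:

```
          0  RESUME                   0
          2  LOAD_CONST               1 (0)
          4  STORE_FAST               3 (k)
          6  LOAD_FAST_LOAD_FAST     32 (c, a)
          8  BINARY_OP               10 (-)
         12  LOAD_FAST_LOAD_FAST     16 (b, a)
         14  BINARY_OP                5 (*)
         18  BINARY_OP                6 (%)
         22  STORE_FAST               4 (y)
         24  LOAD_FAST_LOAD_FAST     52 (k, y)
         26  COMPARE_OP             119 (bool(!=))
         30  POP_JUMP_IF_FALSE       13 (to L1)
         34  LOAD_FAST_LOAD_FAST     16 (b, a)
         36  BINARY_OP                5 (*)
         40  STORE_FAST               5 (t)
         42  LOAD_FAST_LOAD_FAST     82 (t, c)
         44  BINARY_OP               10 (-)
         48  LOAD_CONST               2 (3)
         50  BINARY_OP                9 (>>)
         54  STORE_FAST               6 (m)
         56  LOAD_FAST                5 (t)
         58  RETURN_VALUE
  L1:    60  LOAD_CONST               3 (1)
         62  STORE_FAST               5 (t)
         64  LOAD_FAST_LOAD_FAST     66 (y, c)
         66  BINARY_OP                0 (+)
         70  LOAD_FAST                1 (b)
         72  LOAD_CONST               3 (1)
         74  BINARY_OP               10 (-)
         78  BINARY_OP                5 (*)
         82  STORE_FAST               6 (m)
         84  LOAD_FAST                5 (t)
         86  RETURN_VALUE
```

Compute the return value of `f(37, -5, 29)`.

LOAD_CONST → push 0. Stack: [0]
STORE_FAST k → k=0. Stack: []
LOAD_FAST_LOAD_FAST c,a → push 29,37. Stack: [29, 37]
BINARY_OP - → 29 - 37 = -8. Stack: [-8]
LOAD_FAST_LOAD_FAST b,a → push -5,37. Stack: [-8, -5, 37]
BINARY_OP * → -5 * 37 = -185. Stack: [-8, -185]
BINARY_OP % → -8 % -185 = -8. Stack: [-8]
STORE_FAST y → y=-8. Stack: []
LOAD_FAST_LOAD_FAST k,y → push 0,-8. Stack: [0, -8]
COMPARE_OP bool(!=) → 0 vs -8 = True. Stack: [True]
POP_JUMP_IF_FALSE → pop True; no jump. Stack: []
LOAD_FAST_LOAD_FAST b,a → push -5,37. Stack: [-5, 37]
BINARY_OP * → -5 * 37 = -185. Stack: [-185]
STORE_FAST t → t=-185. Stack: []
LOAD_FAST_LOAD_FAST t,c → push -185,29. Stack: [-185, 29]
BINARY_OP - → -185 - 29 = -214. Stack: [-214]
LOAD_CONST → push 3. Stack: [-214, 3]
BINARY_OP >> → -214 >> 3 = -27. Stack: [-27]
STORE_FAST m → m=-27. Stack: []
LOAD_FAST t → push -185. Stack: [-185]
RETURN_VALUE → return -185.

-185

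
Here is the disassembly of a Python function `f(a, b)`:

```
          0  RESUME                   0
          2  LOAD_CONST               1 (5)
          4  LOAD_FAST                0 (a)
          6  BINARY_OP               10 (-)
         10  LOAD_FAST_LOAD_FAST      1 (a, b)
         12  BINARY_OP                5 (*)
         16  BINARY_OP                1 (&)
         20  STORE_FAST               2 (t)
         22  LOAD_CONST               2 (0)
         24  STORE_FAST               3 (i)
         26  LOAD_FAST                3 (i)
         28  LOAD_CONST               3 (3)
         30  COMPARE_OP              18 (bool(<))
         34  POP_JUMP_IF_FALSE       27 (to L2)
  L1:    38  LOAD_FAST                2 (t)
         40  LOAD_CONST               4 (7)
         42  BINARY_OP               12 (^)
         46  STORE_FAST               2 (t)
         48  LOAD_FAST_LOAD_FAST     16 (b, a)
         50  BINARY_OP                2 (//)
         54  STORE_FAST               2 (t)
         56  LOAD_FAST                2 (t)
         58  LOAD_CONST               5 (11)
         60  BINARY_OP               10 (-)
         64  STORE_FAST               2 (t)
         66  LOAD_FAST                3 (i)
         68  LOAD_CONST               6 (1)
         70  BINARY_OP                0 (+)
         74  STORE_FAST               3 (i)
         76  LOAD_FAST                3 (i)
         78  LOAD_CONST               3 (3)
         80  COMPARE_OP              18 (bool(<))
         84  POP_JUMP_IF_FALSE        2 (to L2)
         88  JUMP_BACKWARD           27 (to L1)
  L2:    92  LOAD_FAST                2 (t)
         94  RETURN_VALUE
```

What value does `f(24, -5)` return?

-12

LOAD_CONST → push 5
LOAD_FAST a → push 24
BINARY_OP - → 5 - 24 = -19
LOAD_FAST_LOAD_FAST a,b → push 24,-5
BINARY_OP * → 24 * -5 = -120
BINARY_OP & → -19 & -120 = -120
STORE_FAST t → t=-120
LOAD_CONST → push 0
STORE_FAST i → i=0
LOAD_FAST i → push 0
LOAD_CONST → push 3
COMPARE_OP bool(<) → 0 vs 3 = True
POP_JUMP_IF_FALSE → pop True; no jump
LOAD_FAST t → push -120
LOAD_CONST → push 7
BINARY_OP ^ → -120 ^ 7 = -113
STORE_FAST t → t=-113
LOAD_FAST_LOAD_FAST b,a → push -5,24
BINARY_OP // → -5 // 24 = -1
STORE_FAST t → t=-1
LOAD_FAST t → push -1
LOAD_CONST → push 11
BINARY_OP - → -1 - 11 = -12
STORE_FAST t → t=-12
LOAD_FAST i → push 0
LOAD_CONST → push 1
BINARY_OP + → 0 + 1 = 1
STORE_FAST i → i=1
LOAD_FAST i → push 1
LOAD_CONST → push 3
COMPARE_OP bool(<) → 1 vs 3 = True
POP_JUMP_IF_FALSE → pop True; no jump
LOAD_FAST t → push -12
LOAD_CONST → push 7
BINARY_OP ^ → -12 ^ 7 = -13
STORE_FAST t → t=-13
LOAD_FAST_LOAD_FAST b,a → push -5,24
BINARY_OP // → -5 // 24 = -1
STORE_FAST t → t=-1
LOAD_FAST t → push -1
LOAD_CONST → push 11
BINARY_OP - → -1 - 11 = -12
STORE_FAST t → t=-12
LOAD_FAST i → push 1
LOAD_CONST → push 1
BINARY_OP + → 1 + 1 = 2
STORE_FAST i → i=2
LOAD_FAST i → push 2
LOAD_CONST → push 3
COMPARE_OP bool(<) → 2 vs 3 = True
POP_JUMP_IF_FALSE → pop True; no jump
LOAD_FAST t → push -12
LOAD_CONST → push 7
BINARY_OP ^ → -12 ^ 7 = -13
STORE_FAST t → t=-13
LOAD_FAST_LOAD_FAST b,a → push -5,24
BINARY_OP // → -5 // 24 = -1
STORE_FAST t → t=-1
LOAD_FAST t → push -1
LOAD_CONST → push 11
BINARY_OP - → -1 - 11 = -12
STORE_FAST t → t=-12
LOAD_FAST i → push 2
LOAD_CONST → push 1
BINARY_OP + → 2 + 1 = 3
STORE_FAST i → i=3
LOAD_FAST i → push 3
LOAD_CONST → push 3
COMPARE_OP bool(<) → 3 vs 3 = False
POP_JUMP_IF_FALSE → pop False; jump
LOAD_FAST t → push -12
RETURN_VALUE → return -12.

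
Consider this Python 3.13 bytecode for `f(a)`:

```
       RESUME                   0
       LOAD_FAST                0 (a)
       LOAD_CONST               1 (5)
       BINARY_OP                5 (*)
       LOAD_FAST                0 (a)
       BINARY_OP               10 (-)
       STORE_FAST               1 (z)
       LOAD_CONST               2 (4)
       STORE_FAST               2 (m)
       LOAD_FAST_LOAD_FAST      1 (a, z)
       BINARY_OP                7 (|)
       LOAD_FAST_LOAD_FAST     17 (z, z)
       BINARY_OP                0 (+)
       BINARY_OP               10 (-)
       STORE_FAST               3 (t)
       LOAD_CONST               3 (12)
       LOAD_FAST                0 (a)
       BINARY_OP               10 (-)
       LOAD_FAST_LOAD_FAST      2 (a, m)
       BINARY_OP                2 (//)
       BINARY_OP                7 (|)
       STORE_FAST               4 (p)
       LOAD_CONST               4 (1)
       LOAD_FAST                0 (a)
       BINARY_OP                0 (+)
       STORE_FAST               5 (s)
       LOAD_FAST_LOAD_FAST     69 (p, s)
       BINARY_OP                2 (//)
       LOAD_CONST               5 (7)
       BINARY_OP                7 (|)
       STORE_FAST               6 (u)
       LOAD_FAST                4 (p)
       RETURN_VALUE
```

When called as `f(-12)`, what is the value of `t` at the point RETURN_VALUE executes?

LOAD_FAST a → push -12. Stack: [-12]
LOAD_CONST → push 5. Stack: [-12, 5]
BINARY_OP * → -12 * 5 = -60. Stack: [-60]
LOAD_FAST a → push -12. Stack: [-60, -12]
BINARY_OP - → -60 - -12 = -48. Stack: [-48]
STORE_FAST z → z=-48. Stack: []
LOAD_CONST → push 4. Stack: [4]
STORE_FAST m → m=4. Stack: []
LOAD_FAST_LOAD_FAST a,z → push -12,-48. Stack: [-12, -48]
BINARY_OP | → -12 | -48 = -12. Stack: [-12]
LOAD_FAST_LOAD_FAST z,z → push -48,-48. Stack: [-12, -48, -48]
BINARY_OP + → -48 + -48 = -96. Stack: [-12, -96]
BINARY_OP - → -12 - -96 = 84. Stack: [84]
STORE_FAST t → t=84. Stack: []
LOAD_CONST → push 12. Stack: [12]
LOAD_FAST a → push -12. Stack: [12, -12]
BINARY_OP - → 12 - -12 = 24. Stack: [24]
LOAD_FAST_LOAD_FAST a,m → push -12,4. Stack: [24, -12, 4]
BINARY_OP // → -12 // 4 = -3. Stack: [24, -3]
BINARY_OP | → 24 | -3 = -3. Stack: [-3]
STORE_FAST p → p=-3. Stack: []
LOAD_CONST → push 1. Stack: [1]
LOAD_FAST a → push -12. Stack: [1, -12]
BINARY_OP + → 1 + -12 = -11. Stack: [-11]
STORE_FAST s → s=-11. Stack: []
LOAD_FAST_LOAD_FAST p,s → push -3,-11. Stack: [-3, -11]
BINARY_OP // → -3 // -11 = 0. Stack: [0]
LOAD_CONST → push 7. Stack: [0, 7]
BINARY_OP | → 0 | 7 = 7. Stack: [7]
STORE_FAST u → u=7. Stack: []
LOAD_FAST p → push -3. Stack: [-3]
RETURN_VALUE → return -3.

84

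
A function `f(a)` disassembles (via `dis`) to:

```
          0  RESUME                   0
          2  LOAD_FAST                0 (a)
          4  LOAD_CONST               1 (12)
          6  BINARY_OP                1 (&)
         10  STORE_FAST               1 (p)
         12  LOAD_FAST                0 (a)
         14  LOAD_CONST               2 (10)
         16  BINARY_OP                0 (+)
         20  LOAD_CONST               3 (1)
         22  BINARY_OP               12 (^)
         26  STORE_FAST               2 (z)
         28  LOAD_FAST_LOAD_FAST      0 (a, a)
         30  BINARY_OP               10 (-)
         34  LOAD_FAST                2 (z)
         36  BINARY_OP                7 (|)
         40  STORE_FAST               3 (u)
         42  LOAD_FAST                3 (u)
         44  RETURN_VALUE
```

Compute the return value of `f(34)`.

LOAD_FAST a → push 34. Stack: [34]
LOAD_CONST → push 12. Stack: [34, 12]
BINARY_OP & → 34 & 12 = 0. Stack: [0]
STORE_FAST p → p=0. Stack: []
LOAD_FAST a → push 34. Stack: [34]
LOAD_CONST → push 10. Stack: [34, 10]
BINARY_OP + → 34 + 10 = 44. Stack: [44]
LOAD_CONST → push 1. Stack: [44, 1]
BINARY_OP ^ → 44 ^ 1 = 45. Stack: [45]
STORE_FAST z → z=45. Stack: []
LOAD_FAST_LOAD_FAST a,a → push 34,34. Stack: [34, 34]
BINARY_OP - → 34 - 34 = 0. Stack: [0]
LOAD_FAST z → push 45. Stack: [0, 45]
BINARY_OP | → 0 | 45 = 45. Stack: [45]
STORE_FAST u → u=45. Stack: []
LOAD_FAST u → push 45. Stack: [45]
RETURN_VALUE → return 45.

45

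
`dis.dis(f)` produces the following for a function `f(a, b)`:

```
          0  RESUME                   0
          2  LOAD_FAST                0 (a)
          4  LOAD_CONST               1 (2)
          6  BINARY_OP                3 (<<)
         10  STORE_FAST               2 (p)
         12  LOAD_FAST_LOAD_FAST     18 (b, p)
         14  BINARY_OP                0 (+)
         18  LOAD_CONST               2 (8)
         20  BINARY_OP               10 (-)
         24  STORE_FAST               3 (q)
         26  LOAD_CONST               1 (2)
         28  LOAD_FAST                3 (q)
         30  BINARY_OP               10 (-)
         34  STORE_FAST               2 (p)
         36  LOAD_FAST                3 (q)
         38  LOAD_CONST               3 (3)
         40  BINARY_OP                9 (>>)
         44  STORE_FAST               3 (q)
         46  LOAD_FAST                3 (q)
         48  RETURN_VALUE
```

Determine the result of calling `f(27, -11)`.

LOAD_FAST a → push 27. Stack: [27]
LOAD_CONST → push 2. Stack: [27, 2]
BINARY_OP << → 27 << 2 = 108. Stack: [108]
STORE_FAST p → p=108. Stack: []
LOAD_FAST_LOAD_FAST b,p → push -11,108. Stack: [-11, 108]
BINARY_OP + → -11 + 108 = 97. Stack: [97]
LOAD_CONST → push 8. Stack: [97, 8]
BINARY_OP - → 97 - 8 = 89. Stack: [89]
STORE_FAST q → q=89. Stack: []
LOAD_CONST → push 2. Stack: [2]
LOAD_FAST q → push 89. Stack: [2, 89]
BINARY_OP - → 2 - 89 = -87. Stack: [-87]
STORE_FAST p → p=-87. Stack: []
LOAD_FAST q → push 89. Stack: [89]
LOAD_CONST → push 3. Stack: [89, 3]
BINARY_OP >> → 89 >> 3 = 11. Stack: [11]
STORE_FAST q → q=11. Stack: []
LOAD_FAST q → push 11. Stack: [11]
RETURN_VALUE → return 11.

11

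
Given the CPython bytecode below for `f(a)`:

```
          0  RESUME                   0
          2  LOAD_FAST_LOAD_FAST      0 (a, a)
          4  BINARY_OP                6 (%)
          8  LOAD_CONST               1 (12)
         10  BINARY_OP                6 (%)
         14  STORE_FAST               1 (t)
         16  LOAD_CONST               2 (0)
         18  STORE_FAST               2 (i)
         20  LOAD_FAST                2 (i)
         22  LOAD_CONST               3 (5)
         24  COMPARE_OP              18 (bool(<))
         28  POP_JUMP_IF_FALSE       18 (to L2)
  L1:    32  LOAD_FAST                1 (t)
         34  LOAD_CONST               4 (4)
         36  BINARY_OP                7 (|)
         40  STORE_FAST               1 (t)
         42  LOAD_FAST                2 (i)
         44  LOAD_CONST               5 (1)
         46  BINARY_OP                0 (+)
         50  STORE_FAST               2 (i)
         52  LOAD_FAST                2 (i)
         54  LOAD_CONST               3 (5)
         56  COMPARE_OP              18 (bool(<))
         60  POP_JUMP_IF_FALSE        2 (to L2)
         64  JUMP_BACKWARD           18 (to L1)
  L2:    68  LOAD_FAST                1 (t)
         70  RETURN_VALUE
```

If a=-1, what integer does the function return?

4

LOAD_FAST_LOAD_FAST a,a → push -1,-1
BINARY_OP % → -1 % -1 = 0
LOAD_CONST → push 12
BINARY_OP % → 0 % 12 = 0
STORE_FAST t → t=0
LOAD_CONST → push 0
STORE_FAST i → i=0
LOAD_FAST i → push 0
LOAD_CONST → push 5
COMPARE_OP bool(<) → 0 vs 5 = True
POP_JUMP_IF_FALSE → pop True; no jump
LOAD_FAST t → push 0
LOAD_CONST → push 4
BINARY_OP | → 0 | 4 = 4
STORE_FAST t → t=4
LOAD_FAST i → push 0
LOAD_CONST → push 1
BINARY_OP + → 0 + 1 = 1
STORE_FAST i → i=1
LOAD_FAST i → push 1
LOAD_CONST → push 5
COMPARE_OP bool(<) → 1 vs 5 = True
POP_JUMP_IF_FALSE → pop True; no jump
LOAD_FAST t → push 4
LOAD_CONST → push 4
BINARY_OP | → 4 | 4 = 4
STORE_FAST t → t=4
LOAD_FAST i → push 1
LOAD_CONST → push 1
BINARY_OP + → 1 + 1 = 2
STORE_FAST i → i=2
LOAD_FAST i → push 2
LOAD_CONST → push 5
COMPARE_OP bool(<) → 2 vs 5 = True
POP_JUMP_IF_FALSE → pop True; no jump
LOAD_FAST t → push 4
LOAD_CONST → push 4
BINARY_OP | → 4 | 4 = 4
STORE_FAST t → t=4
LOAD_FAST i → push 2
LOAD_CONST → push 1
BINARY_OP + → 2 + 1 = 3
STORE_FAST i → i=3
LOAD_FAST i → push 3
LOAD_CONST → push 5
COMPARE_OP bool(<) → 3 vs 5 = True
POP_JUMP_IF_FALSE → pop True; no jump
LOAD_FAST t → push 4
LOAD_CONST → push 4
BINARY_OP | → 4 | 4 = 4
STORE_FAST t → t=4
LOAD_FAST i → push 3
LOAD_CONST → push 1
BINARY_OP + → 3 + 1 = 4
STORE_FAST i → i=4
LOAD_FAST i → push 4
LOAD_CONST → push 5
COMPARE_OP bool(<) → 4 vs 5 = True
POP_JUMP_IF_FALSE → pop True; no jump
LOAD_FAST t → push 4
LOAD_CONST → push 4
BINARY_OP | → 4 | 4 = 4
STORE_FAST t → t=4
LOAD_FAST i → push 4
LOAD_CONST → push 1
BINARY_OP + → 4 + 1 = 5
STORE_FAST i → i=5
LOAD_FAST i → push 5
LOAD_CONST → push 5
COMPARE_OP bool(<) → 5 vs 5 = False
POP_JUMP_IF_FALSE → pop False; jump
LOAD_FAST t → push 4
RETURN_VALUE → return 4.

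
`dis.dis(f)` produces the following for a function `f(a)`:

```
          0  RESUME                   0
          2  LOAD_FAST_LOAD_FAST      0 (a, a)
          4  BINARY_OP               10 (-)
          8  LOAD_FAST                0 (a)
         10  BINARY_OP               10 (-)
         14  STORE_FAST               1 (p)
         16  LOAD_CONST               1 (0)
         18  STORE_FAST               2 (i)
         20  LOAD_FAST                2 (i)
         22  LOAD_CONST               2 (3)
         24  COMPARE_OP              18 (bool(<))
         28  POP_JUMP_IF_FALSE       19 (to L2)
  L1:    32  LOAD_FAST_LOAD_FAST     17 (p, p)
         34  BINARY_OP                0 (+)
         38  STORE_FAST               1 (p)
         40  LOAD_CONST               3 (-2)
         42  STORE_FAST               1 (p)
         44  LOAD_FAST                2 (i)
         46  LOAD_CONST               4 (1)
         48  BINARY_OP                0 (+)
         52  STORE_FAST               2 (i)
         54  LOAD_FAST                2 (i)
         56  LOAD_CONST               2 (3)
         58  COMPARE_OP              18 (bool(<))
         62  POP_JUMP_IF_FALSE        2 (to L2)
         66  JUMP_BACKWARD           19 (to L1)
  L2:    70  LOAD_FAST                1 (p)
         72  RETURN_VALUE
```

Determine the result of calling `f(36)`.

-2

LOAD_FAST_LOAD_FAST a,a → push 36,36. Stack: [36, 36]
BINARY_OP - → 36 - 36 = 0. Stack: [0]
LOAD_FAST a → push 36. Stack: [0, 36]
BINARY_OP - → 0 - 36 = -36. Stack: [-36]
STORE_FAST p → p=-36. Stack: []
LOAD_CONST → push 0. Stack: [0]
STORE_FAST i → i=0. Stack: []
LOAD_FAST i → push 0. Stack: [0]
LOAD_CONST → push 3. Stack: [0, 3]
COMPARE_OP bool(<) → 0 vs 3 = True. Stack: [True]
POP_JUMP_IF_FALSE → pop True; no jump. Stack: []
LOAD_FAST_LOAD_FAST p,p → push -36,-36. Stack: [-36, -36]
BINARY_OP + → -36 + -36 = -72. Stack: [-72]
STORE_FAST p → p=-72. Stack: []
LOAD_CONST → push -2. Stack: [-2]
STORE_FAST p → p=-2. Stack: []
LOAD_FAST i → push 0. Stack: [0]
LOAD_CONST → push 1. Stack: [0, 1]
BINARY_OP + → 0 + 1 = 1. Stack: [1]
STORE_FAST i → i=1. Stack: []
LOAD_FAST i → push 1. Stack: [1]
LOAD_CONST → push 3. Stack: [1, 3]
COMPARE_OP bool(<) → 1 vs 3 = True. Stack: [True]
POP_JUMP_IF_FALSE → pop True; no jump. Stack: []
LOAD_FAST_LOAD_FAST p,p → push -2,-2. Stack: [-2, -2]
BINARY_OP + → -2 + -2 = -4. Stack: [-4]
STORE_FAST p → p=-4. Stack: []
LOAD_CONST → push -2. Stack: [-2]
STORE_FAST p → p=-2. Stack: []
LOAD_FAST i → push 1. Stack: [1]
LOAD_CONST → push 1. Stack: [1, 1]
BINARY_OP + → 1 + 1 = 2. Stack: [2]
STORE_FAST i → i=2. Stack: []
LOAD_FAST i → push 2. Stack: [2]
LOAD_CONST → push 3. Stack: [2, 3]
COMPARE_OP bool(<) → 2 vs 3 = True. Stack: [True]
POP_JUMP_IF_FALSE → pop True; no jump. Stack: []
LOAD_FAST_LOAD_FAST p,p → push -2,-2. Stack: [-2, -2]
BINARY_OP + → -2 + -2 = -4. Stack: [-4]
STORE_FAST p → p=-4. Stack: []
LOAD_CONST → push -2. Stack: [-2]
STORE_FAST p → p=-2. Stack: []
LOAD_FAST i → push 2. Stack: [2]
LOAD_CONST → push 1. Stack: [2, 1]
BINARY_OP + → 2 + 1 = 3. Stack: [3]
STORE_FAST i → i=3. Stack: []
LOAD_FAST i → push 3. Stack: [3]
LOAD_CONST → push 3. Stack: [3, 3]
COMPARE_OP bool(<) → 3 vs 3 = False. Stack: [False]
POP_JUMP_IF_FALSE → pop False; jump. Stack: []
LOAD_FAST p → push -2. Stack: [-2]
RETURN_VALUE → return -2.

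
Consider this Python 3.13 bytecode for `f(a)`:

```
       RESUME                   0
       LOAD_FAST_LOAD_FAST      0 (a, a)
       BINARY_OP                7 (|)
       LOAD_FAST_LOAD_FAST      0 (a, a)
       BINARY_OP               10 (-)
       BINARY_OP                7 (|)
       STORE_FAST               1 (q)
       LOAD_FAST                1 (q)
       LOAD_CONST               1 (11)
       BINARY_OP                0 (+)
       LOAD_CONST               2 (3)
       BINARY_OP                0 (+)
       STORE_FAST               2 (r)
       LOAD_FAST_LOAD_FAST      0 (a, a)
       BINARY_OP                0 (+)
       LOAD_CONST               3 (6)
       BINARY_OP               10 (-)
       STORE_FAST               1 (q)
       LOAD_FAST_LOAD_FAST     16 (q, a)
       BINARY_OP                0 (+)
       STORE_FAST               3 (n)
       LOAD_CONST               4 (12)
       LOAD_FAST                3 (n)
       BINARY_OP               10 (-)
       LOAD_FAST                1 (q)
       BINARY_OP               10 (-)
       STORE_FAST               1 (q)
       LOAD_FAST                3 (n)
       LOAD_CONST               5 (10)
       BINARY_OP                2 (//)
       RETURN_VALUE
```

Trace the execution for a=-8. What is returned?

LOAD_FAST_LOAD_FAST a,a → push -8,-8. Stack: [-8, -8]
BINARY_OP | → -8 | -8 = -8. Stack: [-8]
LOAD_FAST_LOAD_FAST a,a → push -8,-8. Stack: [-8, -8, -8]
BINARY_OP - → -8 - -8 = 0. Stack: [-8, 0]
BINARY_OP | → -8 | 0 = -8. Stack: [-8]
STORE_FAST q → q=-8. Stack: []
LOAD_FAST q → push -8. Stack: [-8]
LOAD_CONST → push 11. Stack: [-8, 11]
BINARY_OP + → -8 + 11 = 3. Stack: [3]
LOAD_CONST → push 3. Stack: [3, 3]
BINARY_OP + → 3 + 3 = 6. Stack: [6]
STORE_FAST r → r=6. Stack: []
LOAD_FAST_LOAD_FAST a,a → push -8,-8. Stack: [-8, -8]
BINARY_OP + → -8 + -8 = -16. Stack: [-16]
LOAD_CONST → push 6. Stack: [-16, 6]
BINARY_OP - → -16 - 6 = -22. Stack: [-22]
STORE_FAST q → q=-22. Stack: []
LOAD_FAST_LOAD_FAST q,a → push -22,-8. Stack: [-22, -8]
BINARY_OP + → -22 + -8 = -30. Stack: [-30]
STORE_FAST n → n=-30. Stack: []
LOAD_CONST → push 12. Stack: [12]
LOAD_FAST n → push -30. Stack: [12, -30]
BINARY_OP - → 12 - -30 = 42. Stack: [42]
LOAD_FAST q → push -22. Stack: [42, -22]
BINARY_OP - → 42 - -22 = 64. Stack: [64]
STORE_FAST q → q=64. Stack: []
LOAD_FAST n → push -30. Stack: [-30]
LOAD_CONST → push 10. Stack: [-30, 10]
BINARY_OP // → -30 // 10 = -3. Stack: [-3]
RETURN_VALUE → return -3.

-3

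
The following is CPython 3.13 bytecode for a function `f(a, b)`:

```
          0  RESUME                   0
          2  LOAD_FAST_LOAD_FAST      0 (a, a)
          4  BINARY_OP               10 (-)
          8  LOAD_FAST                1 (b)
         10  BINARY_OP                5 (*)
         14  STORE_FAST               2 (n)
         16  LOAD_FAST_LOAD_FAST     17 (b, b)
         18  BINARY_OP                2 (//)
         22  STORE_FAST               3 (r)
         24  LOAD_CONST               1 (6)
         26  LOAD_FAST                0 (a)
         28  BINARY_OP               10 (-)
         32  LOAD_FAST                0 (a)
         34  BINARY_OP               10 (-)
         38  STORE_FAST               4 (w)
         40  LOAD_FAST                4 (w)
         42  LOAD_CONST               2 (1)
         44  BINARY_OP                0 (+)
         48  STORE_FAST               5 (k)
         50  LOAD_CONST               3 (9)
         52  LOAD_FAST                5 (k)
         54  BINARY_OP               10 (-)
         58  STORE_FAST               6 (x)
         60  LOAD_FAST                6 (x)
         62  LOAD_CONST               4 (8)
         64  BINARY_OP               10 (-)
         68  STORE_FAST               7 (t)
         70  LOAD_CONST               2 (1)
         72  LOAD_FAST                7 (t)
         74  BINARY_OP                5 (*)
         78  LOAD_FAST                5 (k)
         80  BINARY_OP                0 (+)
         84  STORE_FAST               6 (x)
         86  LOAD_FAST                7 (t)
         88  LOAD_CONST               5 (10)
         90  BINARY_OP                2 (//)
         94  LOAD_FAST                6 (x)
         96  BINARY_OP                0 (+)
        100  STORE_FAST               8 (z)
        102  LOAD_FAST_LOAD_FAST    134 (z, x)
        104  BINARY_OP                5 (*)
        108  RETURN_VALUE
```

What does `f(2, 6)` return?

LOAD_FAST_LOAD_FAST a,a → push 2,2. Stack: [2, 2]
BINARY_OP - → 2 - 2 = 0. Stack: [0]
LOAD_FAST b → push 6. Stack: [0, 6]
BINARY_OP * → 0 * 6 = 0. Stack: [0]
STORE_FAST n → n=0. Stack: []
LOAD_FAST_LOAD_FAST b,b → push 6,6. Stack: [6, 6]
BINARY_OP // → 6 // 6 = 1. Stack: [1]
STORE_FAST r → r=1. Stack: []
LOAD_CONST → push 6. Stack: [6]
LOAD_FAST a → push 2. Stack: [6, 2]
BINARY_OP - → 6 - 2 = 4. Stack: [4]
LOAD_FAST a → push 2. Stack: [4, 2]
BINARY_OP - → 4 - 2 = 2. Stack: [2]
STORE_FAST w → w=2. Stack: []
LOAD_FAST w → push 2. Stack: [2]
LOAD_CONST → push 1. Stack: [2, 1]
BINARY_OP + → 2 + 1 = 3. Stack: [3]
STORE_FAST k → k=3. Stack: []
LOAD_CONST → push 9. Stack: [9]
LOAD_FAST k → push 3. Stack: [9, 3]
BINARY_OP - → 9 - 3 = 6. Stack: [6]
STORE_FAST x → x=6. Stack: []
LOAD_FAST x → push 6. Stack: [6]
LOAD_CONST → push 8. Stack: [6, 8]
BINARY_OP - → 6 - 8 = -2. Stack: [-2]
STORE_FAST t → t=-2. Stack: []
LOAD_CONST → push 1. Stack: [1]
LOAD_FAST t → push -2. Stack: [1, -2]
BINARY_OP * → 1 * -2 = -2. Stack: [-2]
LOAD_FAST k → push 3. Stack: [-2, 3]
BINARY_OP + → -2 + 3 = 1. Stack: [1]
STORE_FAST x → x=1. Stack: []
LOAD_FAST t → push -2. Stack: [-2]
LOAD_CONST → push 10. Stack: [-2, 10]
BINARY_OP // → -2 // 10 = -1. Stack: [-1]
LOAD_FAST x → push 1. Stack: [-1, 1]
BINARY_OP + → -1 + 1 = 0. Stack: [0]
STORE_FAST z → z=0. Stack: []
LOAD_FAST_LOAD_FAST z,x → push 0,1. Stack: [0, 1]
BINARY_OP * → 0 * 1 = 0. Stack: [0]
RETURN_VALUE → return 0.

0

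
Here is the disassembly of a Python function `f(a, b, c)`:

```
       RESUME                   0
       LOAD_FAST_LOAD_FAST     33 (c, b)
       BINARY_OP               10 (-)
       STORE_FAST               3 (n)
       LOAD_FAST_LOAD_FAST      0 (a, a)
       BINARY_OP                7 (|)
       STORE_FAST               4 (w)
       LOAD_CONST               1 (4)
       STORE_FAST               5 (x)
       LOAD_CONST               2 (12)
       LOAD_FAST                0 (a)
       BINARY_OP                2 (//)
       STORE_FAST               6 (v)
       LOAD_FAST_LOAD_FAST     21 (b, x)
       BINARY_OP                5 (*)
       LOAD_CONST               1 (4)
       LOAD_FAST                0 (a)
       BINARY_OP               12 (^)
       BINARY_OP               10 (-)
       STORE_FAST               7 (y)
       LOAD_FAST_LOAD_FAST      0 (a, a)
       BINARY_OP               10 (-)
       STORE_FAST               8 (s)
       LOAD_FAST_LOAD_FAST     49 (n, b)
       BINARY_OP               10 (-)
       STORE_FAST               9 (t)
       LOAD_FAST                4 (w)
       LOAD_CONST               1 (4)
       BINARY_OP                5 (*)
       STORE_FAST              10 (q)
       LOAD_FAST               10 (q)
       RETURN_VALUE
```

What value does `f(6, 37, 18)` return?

24

LOAD_FAST_LOAD_FAST c,b → push 18,37. Stack: [18, 37]
BINARY_OP - → 18 - 37 = -19. Stack: [-19]
STORE_FAST n → n=-19. Stack: []
LOAD_FAST_LOAD_FAST a,a → push 6,6. Stack: [6, 6]
BINARY_OP | → 6 | 6 = 6. Stack: [6]
STORE_FAST w → w=6. Stack: []
LOAD_CONST → push 4. Stack: [4]
STORE_FAST x → x=4. Stack: []
LOAD_CONST → push 12. Stack: [12]
LOAD_FAST a → push 6. Stack: [12, 6]
BINARY_OP // → 12 // 6 = 2. Stack: [2]
STORE_FAST v → v=2. Stack: []
LOAD_FAST_LOAD_FAST b,x → push 37,4. Stack: [37, 4]
BINARY_OP * → 37 * 4 = 148. Stack: [148]
LOAD_CONST → push 4. Stack: [148, 4]
LOAD_FAST a → push 6. Stack: [148, 4, 6]
BINARY_OP ^ → 4 ^ 6 = 2. Stack: [148, 2]
BINARY_OP - → 148 - 2 = 146. Stack: [146]
STORE_FAST y → y=146. Stack: []
LOAD_FAST_LOAD_FAST a,a → push 6,6. Stack: [6, 6]
BINARY_OP - → 6 - 6 = 0. Stack: [0]
STORE_FAST s → s=0. Stack: []
LOAD_FAST_LOAD_FAST n,b → push -19,37. Stack: [-19, 37]
BINARY_OP - → -19 - 37 = -56. Stack: [-56]
STORE_FAST t → t=-56. Stack: []
LOAD_FAST w → push 6. Stack: [6]
LOAD_CONST → push 4. Stack: [6, 4]
BINARY_OP * → 6 * 4 = 24. Stack: [24]
STORE_FAST q → q=24. Stack: []
LOAD_FAST q → push 24. Stack: [24]
RETURN_VALUE → return 24.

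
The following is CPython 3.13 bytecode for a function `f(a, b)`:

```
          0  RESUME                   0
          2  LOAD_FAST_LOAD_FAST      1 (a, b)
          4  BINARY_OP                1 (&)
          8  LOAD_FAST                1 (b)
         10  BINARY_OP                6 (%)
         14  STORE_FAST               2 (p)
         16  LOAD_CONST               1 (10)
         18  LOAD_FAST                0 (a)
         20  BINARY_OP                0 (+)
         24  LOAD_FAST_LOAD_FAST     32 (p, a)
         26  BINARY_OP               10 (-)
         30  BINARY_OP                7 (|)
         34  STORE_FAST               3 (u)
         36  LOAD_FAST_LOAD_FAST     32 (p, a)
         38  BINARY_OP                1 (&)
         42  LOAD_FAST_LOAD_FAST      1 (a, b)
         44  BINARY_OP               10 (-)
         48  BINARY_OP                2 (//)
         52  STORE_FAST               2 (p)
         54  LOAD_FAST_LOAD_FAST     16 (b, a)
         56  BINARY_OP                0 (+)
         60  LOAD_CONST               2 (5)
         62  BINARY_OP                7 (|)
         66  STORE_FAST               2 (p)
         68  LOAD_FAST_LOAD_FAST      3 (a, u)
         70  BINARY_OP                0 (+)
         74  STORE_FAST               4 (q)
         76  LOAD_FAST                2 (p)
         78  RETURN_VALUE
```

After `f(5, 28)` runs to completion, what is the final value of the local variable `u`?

-1

LOAD_FAST_LOAD_FAST a,b → push 5,28. Stack: [5, 28]
BINARY_OP & → 5 & 28 = 4. Stack: [4]
LOAD_FAST b → push 28. Stack: [4, 28]
BINARY_OP % → 4 % 28 = 4. Stack: [4]
STORE_FAST p → p=4. Stack: []
LOAD_CONST → push 10. Stack: [10]
LOAD_FAST a → push 5. Stack: [10, 5]
BINARY_OP + → 10 + 5 = 15. Stack: [15]
LOAD_FAST_LOAD_FAST p,a → push 4,5. Stack: [15, 4, 5]
BINARY_OP - → 4 - 5 = -1. Stack: [15, -1]
BINARY_OP | → 15 | -1 = -1. Stack: [-1]
STORE_FAST u → u=-1. Stack: []
LOAD_FAST_LOAD_FAST p,a → push 4,5. Stack: [4, 5]
BINARY_OP & → 4 & 5 = 4. Stack: [4]
LOAD_FAST_LOAD_FAST a,b → push 5,28. Stack: [4, 5, 28]
BINARY_OP - → 5 - 28 = -23. Stack: [4, -23]
BINARY_OP // → 4 // -23 = -1. Stack: [-1]
STORE_FAST p → p=-1. Stack: []
LOAD_FAST_LOAD_FAST b,a → push 28,5. Stack: [28, 5]
BINARY_OP + → 28 + 5 = 33. Stack: [33]
LOAD_CONST → push 5. Stack: [33, 5]
BINARY_OP | → 33 | 5 = 37. Stack: [37]
STORE_FAST p → p=37. Stack: []
LOAD_FAST_LOAD_FAST a,u → push 5,-1. Stack: [5, -1]
BINARY_OP + → 5 + -1 = 4. Stack: [4]
STORE_FAST q → q=4. Stack: []
LOAD_FAST p → push 37. Stack: [37]
RETURN_VALUE → return 37.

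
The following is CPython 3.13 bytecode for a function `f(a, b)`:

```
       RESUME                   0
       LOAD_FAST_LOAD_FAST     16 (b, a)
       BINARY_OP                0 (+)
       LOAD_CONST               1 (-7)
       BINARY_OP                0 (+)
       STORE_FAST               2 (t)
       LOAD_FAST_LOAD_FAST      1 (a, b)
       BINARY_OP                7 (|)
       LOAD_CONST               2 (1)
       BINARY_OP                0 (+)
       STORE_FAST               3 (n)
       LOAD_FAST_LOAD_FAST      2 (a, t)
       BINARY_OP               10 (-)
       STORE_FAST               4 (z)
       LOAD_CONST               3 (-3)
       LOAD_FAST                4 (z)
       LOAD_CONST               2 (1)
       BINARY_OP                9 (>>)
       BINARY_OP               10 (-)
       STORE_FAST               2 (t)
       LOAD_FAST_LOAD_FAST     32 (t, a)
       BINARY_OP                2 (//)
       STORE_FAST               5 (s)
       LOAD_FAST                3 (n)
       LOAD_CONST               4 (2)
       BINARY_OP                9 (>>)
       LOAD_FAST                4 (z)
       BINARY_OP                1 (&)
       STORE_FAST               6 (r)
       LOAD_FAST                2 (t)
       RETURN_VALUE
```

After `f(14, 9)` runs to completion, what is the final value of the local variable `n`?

LOAD_FAST_LOAD_FAST b,a → push 9,14. Stack: [9, 14]
BINARY_OP + → 9 + 14 = 23. Stack: [23]
LOAD_CONST → push -7. Stack: [23, -7]
BINARY_OP + → 23 + -7 = 16. Stack: [16]
STORE_FAST t → t=16. Stack: []
LOAD_FAST_LOAD_FAST a,b → push 14,9. Stack: [14, 9]
BINARY_OP | → 14 | 9 = 15. Stack: [15]
LOAD_CONST → push 1. Stack: [15, 1]
BINARY_OP + → 15 + 1 = 16. Stack: [16]
STORE_FAST n → n=16. Stack: []
LOAD_FAST_LOAD_FAST a,t → push 14,16. Stack: [14, 16]
BINARY_OP - → 14 - 16 = -2. Stack: [-2]
STORE_FAST z → z=-2. Stack: []
LOAD_CONST → push -3. Stack: [-3]
LOAD_FAST z → push -2. Stack: [-3, -2]
LOAD_CONST → push 1. Stack: [-3, -2, 1]
BINARY_OP >> → -2 >> 1 = -1. Stack: [-3, -1]
BINARY_OP - → -3 - -1 = -2. Stack: [-2]
STORE_FAST t → t=-2. Stack: []
LOAD_FAST_LOAD_FAST t,a → push -2,14. Stack: [-2, 14]
BINARY_OP // → -2 // 14 = -1. Stack: [-1]
STORE_FAST s → s=-1. Stack: []
LOAD_FAST n → push 16. Stack: [16]
LOAD_CONST → push 2. Stack: [16, 2]
BINARY_OP >> → 16 >> 2 = 4. Stack: [4]
LOAD_FAST z → push -2. Stack: [4, -2]
BINARY_OP & → 4 & -2 = 4. Stack: [4]
STORE_FAST r → r=4. Stack: []
LOAD_FAST t → push -2. Stack: [-2]
RETURN_VALUE → return -2.

16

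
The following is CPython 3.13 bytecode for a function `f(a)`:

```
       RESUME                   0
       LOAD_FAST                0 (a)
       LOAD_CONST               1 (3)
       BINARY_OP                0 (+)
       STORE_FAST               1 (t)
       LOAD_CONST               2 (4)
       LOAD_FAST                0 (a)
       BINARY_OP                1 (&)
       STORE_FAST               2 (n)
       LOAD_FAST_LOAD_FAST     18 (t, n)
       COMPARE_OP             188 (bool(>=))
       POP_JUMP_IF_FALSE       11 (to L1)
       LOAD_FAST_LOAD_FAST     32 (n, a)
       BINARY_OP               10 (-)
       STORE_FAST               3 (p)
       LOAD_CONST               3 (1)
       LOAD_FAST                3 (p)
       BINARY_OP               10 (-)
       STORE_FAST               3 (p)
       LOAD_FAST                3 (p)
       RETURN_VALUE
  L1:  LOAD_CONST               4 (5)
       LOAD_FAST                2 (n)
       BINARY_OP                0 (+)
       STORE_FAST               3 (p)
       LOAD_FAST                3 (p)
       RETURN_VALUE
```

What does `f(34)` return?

35

LOAD_FAST a → push 34. Stack: [34]
LOAD_CONST → push 3. Stack: [34, 3]
BINARY_OP + → 34 + 3 = 37. Stack: [37]
STORE_FAST t → t=37. Stack: []
LOAD_CONST → push 4. Stack: [4]
LOAD_FAST a → push 34. Stack: [4, 34]
BINARY_OP & → 4 & 34 = 0. Stack: [0]
STORE_FAST n → n=0. Stack: []
LOAD_FAST_LOAD_FAST t,n → push 37,0. Stack: [37, 0]
COMPARE_OP bool(>=) → 37 vs 0 = True. Stack: [True]
POP_JUMP_IF_FALSE → pop True; no jump. Stack: []
LOAD_FAST_LOAD_FAST n,a → push 0,34. Stack: [0, 34]
BINARY_OP - → 0 - 34 = -34. Stack: [-34]
STORE_FAST p → p=-34. Stack: []
LOAD_CONST → push 1. Stack: [1]
LOAD_FAST p → push -34. Stack: [1, -34]
BINARY_OP - → 1 - -34 = 35. Stack: [35]
STORE_FAST p → p=35. Stack: []
LOAD_FAST p → push 35. Stack: [35]
RETURN_VALUE → return 35.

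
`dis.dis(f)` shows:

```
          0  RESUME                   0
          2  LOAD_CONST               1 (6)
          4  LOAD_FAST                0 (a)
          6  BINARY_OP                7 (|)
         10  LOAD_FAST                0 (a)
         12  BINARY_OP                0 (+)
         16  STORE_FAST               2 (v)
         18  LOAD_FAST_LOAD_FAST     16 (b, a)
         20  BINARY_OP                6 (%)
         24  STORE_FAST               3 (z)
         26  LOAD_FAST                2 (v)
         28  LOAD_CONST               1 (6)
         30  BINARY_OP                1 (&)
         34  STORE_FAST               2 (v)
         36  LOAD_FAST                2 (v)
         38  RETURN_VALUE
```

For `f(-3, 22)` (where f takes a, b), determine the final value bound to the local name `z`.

LOAD_CONST → push 6. Stack: [6]
LOAD_FAST a → push -3. Stack: [6, -3]
BINARY_OP | → 6 | -3 = -1. Stack: [-1]
LOAD_FAST a → push -3. Stack: [-1, -3]
BINARY_OP + → -1 + -3 = -4. Stack: [-4]
STORE_FAST v → v=-4. Stack: []
LOAD_FAST_LOAD_FAST b,a → push 22,-3. Stack: [22, -3]
BINARY_OP % → 22 % -3 = -2. Stack: [-2]
STORE_FAST z → z=-2. Stack: []
LOAD_FAST v → push -4. Stack: [-4]
LOAD_CONST → push 6. Stack: [-4, 6]
BINARY_OP & → -4 & 6 = 4. Stack: [4]
STORE_FAST v → v=4. Stack: []
LOAD_FAST v → push 4. Stack: [4]
RETURN_VALUE → return 4.

-2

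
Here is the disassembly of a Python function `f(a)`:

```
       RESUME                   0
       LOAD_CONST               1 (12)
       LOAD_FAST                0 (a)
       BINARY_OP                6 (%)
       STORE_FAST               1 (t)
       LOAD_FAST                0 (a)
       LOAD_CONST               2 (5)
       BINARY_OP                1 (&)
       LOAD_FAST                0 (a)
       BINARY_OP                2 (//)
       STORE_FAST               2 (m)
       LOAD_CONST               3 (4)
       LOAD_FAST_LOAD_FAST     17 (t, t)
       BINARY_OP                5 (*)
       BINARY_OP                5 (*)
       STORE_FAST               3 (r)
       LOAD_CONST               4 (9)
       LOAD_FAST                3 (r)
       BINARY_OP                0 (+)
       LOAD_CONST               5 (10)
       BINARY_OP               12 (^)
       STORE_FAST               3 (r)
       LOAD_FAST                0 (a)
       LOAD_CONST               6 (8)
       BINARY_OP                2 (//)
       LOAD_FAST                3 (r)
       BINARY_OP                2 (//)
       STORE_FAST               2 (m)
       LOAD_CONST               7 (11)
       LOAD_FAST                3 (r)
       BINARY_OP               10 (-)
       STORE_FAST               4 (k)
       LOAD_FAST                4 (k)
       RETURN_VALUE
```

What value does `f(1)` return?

LOAD_CONST → push 12. Stack: [12]
LOAD_FAST a → push 1. Stack: [12, 1]
BINARY_OP % → 12 % 1 = 0. Stack: [0]
STORE_FAST t → t=0. Stack: []
LOAD_FAST a → push 1. Stack: [1]
LOAD_CONST → push 5. Stack: [1, 5]
BINARY_OP & → 1 & 5 = 1. Stack: [1]
LOAD_FAST a → push 1. Stack: [1, 1]
BINARY_OP // → 1 // 1 = 1. Stack: [1]
STORE_FAST m → m=1. Stack: []
LOAD_CONST → push 4. Stack: [4]
LOAD_FAST_LOAD_FAST t,t → push 0,0. Stack: [4, 0, 0]
BINARY_OP * → 0 * 0 = 0. Stack: [4, 0]
BINARY_OP * → 4 * 0 = 0. Stack: [0]
STORE_FAST r → r=0. Stack: []
LOAD_CONST → push 9. Stack: [9]
LOAD_FAST r → push 0. Stack: [9, 0]
BINARY_OP + → 9 + 0 = 9. Stack: [9]
LOAD_CONST → push 10. Stack: [9, 10]
BINARY_OP ^ → 9 ^ 10 = 3. Stack: [3]
STORE_FAST r → r=3. Stack: []
LOAD_FAST a → push 1. Stack: [1]
LOAD_CONST → push 8. Stack: [1, 8]
BINARY_OP // → 1 // 8 = 0. Stack: [0]
LOAD_FAST r → push 3. Stack: [0, 3]
BINARY_OP // → 0 // 3 = 0. Stack: [0]
STORE_FAST m → m=0. Stack: []
LOAD_CONST → push 11. Stack: [11]
LOAD_FAST r → push 3. Stack: [11, 3]
BINARY_OP - → 11 - 3 = 8. Stack: [8]
STORE_FAST k → k=8. Stack: []
LOAD_FAST k → push 8. Stack: [8]
RETURN_VALUE → return 8.

8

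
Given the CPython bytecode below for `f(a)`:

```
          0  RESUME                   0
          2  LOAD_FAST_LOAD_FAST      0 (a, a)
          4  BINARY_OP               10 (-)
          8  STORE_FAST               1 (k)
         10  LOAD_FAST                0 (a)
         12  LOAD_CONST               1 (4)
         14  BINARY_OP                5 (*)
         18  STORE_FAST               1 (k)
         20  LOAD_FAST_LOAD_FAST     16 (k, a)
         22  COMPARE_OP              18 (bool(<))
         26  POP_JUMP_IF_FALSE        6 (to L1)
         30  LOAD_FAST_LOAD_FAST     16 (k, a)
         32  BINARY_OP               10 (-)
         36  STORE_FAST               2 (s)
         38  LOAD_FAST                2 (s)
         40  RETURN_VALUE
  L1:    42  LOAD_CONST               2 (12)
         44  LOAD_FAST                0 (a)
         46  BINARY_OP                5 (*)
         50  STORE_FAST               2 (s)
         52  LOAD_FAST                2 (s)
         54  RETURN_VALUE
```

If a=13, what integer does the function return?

LOAD_FAST_LOAD_FAST a,a → push 13,13. Stack: [13, 13]
BINARY_OP - → 13 - 13 = 0. Stack: [0]
STORE_FAST k → k=0. Stack: []
LOAD_FAST a → push 13. Stack: [13]
LOAD_CONST → push 4. Stack: [13, 4]
BINARY_OP * → 13 * 4 = 52. Stack: [52]
STORE_FAST k → k=52. Stack: []
LOAD_FAST_LOAD_FAST k,a → push 52,13. Stack: [52, 13]
COMPARE_OP bool(<) → 52 vs 13 = False. Stack: [False]
POP_JUMP_IF_FALSE → pop False; jump. Stack: []
LOAD_CONST → push 12. Stack: [12]
LOAD_FAST a → push 13. Stack: [12, 13]
BINARY_OP * → 12 * 13 = 156. Stack: [156]
STORE_FAST s → s=156. Stack: []
LOAD_FAST s → push 156. Stack: [156]
RETURN_VALUE → return 156.

156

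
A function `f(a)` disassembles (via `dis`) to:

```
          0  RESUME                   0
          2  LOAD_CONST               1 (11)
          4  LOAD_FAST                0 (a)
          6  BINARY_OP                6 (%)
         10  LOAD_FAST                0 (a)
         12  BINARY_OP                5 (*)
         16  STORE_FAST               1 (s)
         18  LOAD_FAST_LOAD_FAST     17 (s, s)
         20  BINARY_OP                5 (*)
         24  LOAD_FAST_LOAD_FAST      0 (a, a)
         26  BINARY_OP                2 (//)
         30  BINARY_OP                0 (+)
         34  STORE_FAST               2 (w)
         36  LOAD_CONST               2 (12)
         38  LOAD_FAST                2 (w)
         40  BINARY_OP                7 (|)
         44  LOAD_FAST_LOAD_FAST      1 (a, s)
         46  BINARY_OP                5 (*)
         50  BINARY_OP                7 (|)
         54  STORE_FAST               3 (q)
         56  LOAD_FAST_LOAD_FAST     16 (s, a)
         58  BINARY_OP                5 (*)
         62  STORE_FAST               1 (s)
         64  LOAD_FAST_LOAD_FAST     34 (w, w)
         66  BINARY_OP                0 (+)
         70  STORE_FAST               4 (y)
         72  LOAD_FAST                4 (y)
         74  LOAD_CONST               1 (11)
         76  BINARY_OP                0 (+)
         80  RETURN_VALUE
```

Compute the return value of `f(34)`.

LOAD_CONST → push 11. Stack: [11]
LOAD_FAST a → push 34. Stack: [11, 34]
BINARY_OP % → 11 % 34 = 11. Stack: [11]
LOAD_FAST a → push 34. Stack: [11, 34]
BINARY_OP * → 11 * 34 = 374. Stack: [374]
STORE_FAST s → s=374. Stack: []
LOAD_FAST_LOAD_FAST s,s → push 374,374. Stack: [374, 374]
BINARY_OP * → 374 * 374 = 139876. Stack: [139876]
LOAD_FAST_LOAD_FAST a,a → push 34,34. Stack: [139876, 34, 34]
BINARY_OP // → 34 // 34 = 1. Stack: [139876, 1]
BINARY_OP + → 139876 + 1 = 139877. Stack: [139877]
STORE_FAST w → w=139877. Stack: []
LOAD_CONST → push 12. Stack: [12]
LOAD_FAST w → push 139877. Stack: [12, 139877]
BINARY_OP | → 12 | 139877 = 139885. Stack: [139885]
LOAD_FAST_LOAD_FAST a,s → push 34,374. Stack: [139885, 34, 374]
BINARY_OP * → 34 * 374 = 12716. Stack: [139885, 12716]
BINARY_OP | → 139885 | 12716 = 144365. Stack: [144365]
STORE_FAST q → q=144365. Stack: []
LOAD_FAST_LOAD_FAST s,a → push 374,34. Stack: [374, 34]
BINARY_OP * → 374 * 34 = 12716. Stack: [12716]
STORE_FAST s → s=12716. Stack: []
LOAD_FAST_LOAD_FAST w,w → push 139877,139877. Stack: [139877, 139877]
BINARY_OP + → 139877 + 139877 = 279754. Stack: [279754]
STORE_FAST y → y=279754. Stack: []
LOAD_FAST y → push 279754. Stack: [279754]
LOAD_CONST → push 11. Stack: [279754, 11]
BINARY_OP + → 279754 + 11 = 279765. Stack: [279765]
RETURN_VALUE → return 279765.

279765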